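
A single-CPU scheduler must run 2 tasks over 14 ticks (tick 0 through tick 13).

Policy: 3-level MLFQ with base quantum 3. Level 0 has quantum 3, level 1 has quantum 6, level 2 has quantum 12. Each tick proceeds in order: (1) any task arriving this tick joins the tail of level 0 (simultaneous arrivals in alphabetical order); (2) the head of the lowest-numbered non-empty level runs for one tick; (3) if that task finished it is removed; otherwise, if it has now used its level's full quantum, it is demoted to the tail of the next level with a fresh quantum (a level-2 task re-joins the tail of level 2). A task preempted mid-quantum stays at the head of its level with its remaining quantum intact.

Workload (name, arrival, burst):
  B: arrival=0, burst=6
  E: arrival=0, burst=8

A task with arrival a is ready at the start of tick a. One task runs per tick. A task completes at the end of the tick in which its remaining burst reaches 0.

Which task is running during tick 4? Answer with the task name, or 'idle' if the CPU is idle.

running at tick 4 = E

t=0: L0/L1/L2 = BE/-/- → run B
t=1: L0/L1/L2 = BE/-/- → run B
t=2: L0/L1/L2 = BE/-/- → run B
t=3: L0/L1/L2 = E/B/- → run E
t=4: L0/L1/L2 = E/B/- → run E
t=5: L0/L1/L2 = E/B/- → run E
t=6: L0/L1/L2 = -/BE/- → run B
t=7: L0/L1/L2 = -/BE/- → run B
t=8: L0/L1/L2 = -/BE/- → run B
t=9: L0/L1/L2 = -/E/- → run E
t=10: L0/L1/L2 = -/E/- → run E
t=11: L0/L1/L2 = -/E/- → run E
t=12: L0/L1/L2 = -/E/- → run E
t=13: L0/L1/L2 = -/E/- → run E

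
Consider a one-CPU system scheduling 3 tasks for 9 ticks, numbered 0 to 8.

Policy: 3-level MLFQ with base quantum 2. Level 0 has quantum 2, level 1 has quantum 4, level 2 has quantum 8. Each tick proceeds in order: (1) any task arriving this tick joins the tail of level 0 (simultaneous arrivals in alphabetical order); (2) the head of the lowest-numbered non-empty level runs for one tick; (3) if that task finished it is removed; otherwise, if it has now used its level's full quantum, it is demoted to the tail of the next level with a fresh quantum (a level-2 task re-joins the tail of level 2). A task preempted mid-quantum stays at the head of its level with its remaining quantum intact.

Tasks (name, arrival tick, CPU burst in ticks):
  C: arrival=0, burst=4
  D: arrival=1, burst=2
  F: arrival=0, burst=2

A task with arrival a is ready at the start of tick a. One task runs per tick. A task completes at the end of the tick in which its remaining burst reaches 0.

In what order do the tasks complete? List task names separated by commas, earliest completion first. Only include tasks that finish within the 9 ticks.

completion order = F, D, C

t=0: L0/L1/L2 = CF/-/- → run C
t=1: L0/L1/L2 = CFD/-/- → run C
t=2: L0/L1/L2 = FD/C/- → run F
t=3: L0/L1/L2 = FD/C/- → run F
t=4: L0/L1/L2 = D/C/- → run D
t=5: L0/L1/L2 = D/C/- → run D
t=6: L0/L1/L2 = -/C/- → run C
t=7: L0/L1/L2 = -/C/- → run C
t=8: (idle)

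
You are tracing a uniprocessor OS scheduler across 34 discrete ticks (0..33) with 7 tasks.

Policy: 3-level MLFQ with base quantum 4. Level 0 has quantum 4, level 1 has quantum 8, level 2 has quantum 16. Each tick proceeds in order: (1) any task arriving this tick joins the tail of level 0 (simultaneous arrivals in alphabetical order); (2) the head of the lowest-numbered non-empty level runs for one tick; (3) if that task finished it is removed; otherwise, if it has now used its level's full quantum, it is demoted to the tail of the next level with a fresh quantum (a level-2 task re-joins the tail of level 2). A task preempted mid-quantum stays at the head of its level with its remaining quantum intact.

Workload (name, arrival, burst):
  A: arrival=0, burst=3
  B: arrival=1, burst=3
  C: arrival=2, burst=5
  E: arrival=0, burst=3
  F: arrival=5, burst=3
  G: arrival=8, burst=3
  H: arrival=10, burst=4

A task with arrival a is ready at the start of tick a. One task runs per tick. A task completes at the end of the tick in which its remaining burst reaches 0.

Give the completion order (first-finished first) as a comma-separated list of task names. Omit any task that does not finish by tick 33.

completion order = A, E, B, F, G, H, C

t=0: L0/L1/L2 = AE/-/- → run A
t=1: L0/L1/L2 = AEB/-/- → run A
t=2: L0/L1/L2 = AEBC/-/- → run A
t=3: L0/L1/L2 = EBC/-/- → run E
t=4: L0/L1/L2 = EBC/-/- → run E
t=5: L0/L1/L2 = EBCF/-/- → run E
t=6: L0/L1/L2 = BCF/-/- → run B
t=7: L0/L1/L2 = BCF/-/- → run B
t=8: L0/L1/L2 = BCFG/-/- → run B
t=9: L0/L1/L2 = CFG/-/- → run C
t=10: L0/L1/L2 = CFGH/-/- → run C
t=11: L0/L1/L2 = CFGH/-/- → run C
t=12: L0/L1/L2 = CFGH/-/- → run C
t=13: L0/L1/L2 = FGH/C/- → run F
t=14: L0/L1/L2 = FGH/C/- → run F
t=15: L0/L1/L2 = FGH/C/- → run F
t=16: L0/L1/L2 = GH/C/- → run G
t=17: L0/L1/L2 = GH/C/- → run G
t=18: L0/L1/L2 = GH/C/- → run G
t=19: L0/L1/L2 = H/C/- → run H
t=20: L0/L1/L2 = H/C/- → run H
t=21: L0/L1/L2 = H/C/- → run H
t=22: L0/L1/L2 = H/C/- → run H
t=23: L0/L1/L2 = -/C/- → run C
t=24: (idle)
t=25: (idle)
t=26: (idle)
t=27: (idle)
t=28: (idle)
t=29: (idle)
t=30: (idle)
t=31: (idle)
t=32: (idle)
t=33: (idle)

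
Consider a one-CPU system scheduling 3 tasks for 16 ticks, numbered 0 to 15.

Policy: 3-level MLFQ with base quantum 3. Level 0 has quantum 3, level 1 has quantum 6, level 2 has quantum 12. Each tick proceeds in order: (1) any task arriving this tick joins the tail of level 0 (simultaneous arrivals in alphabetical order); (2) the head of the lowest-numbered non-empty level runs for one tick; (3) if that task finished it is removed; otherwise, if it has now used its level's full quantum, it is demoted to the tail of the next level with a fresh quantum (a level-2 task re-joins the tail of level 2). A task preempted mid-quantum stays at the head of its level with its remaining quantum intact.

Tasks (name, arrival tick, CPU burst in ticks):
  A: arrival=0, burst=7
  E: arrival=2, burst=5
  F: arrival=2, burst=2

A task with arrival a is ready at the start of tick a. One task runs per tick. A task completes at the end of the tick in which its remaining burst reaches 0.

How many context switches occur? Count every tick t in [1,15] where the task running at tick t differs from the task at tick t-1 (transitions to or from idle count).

context switches = 5

t=0: L0/L1/L2 = A/-/- → run A
t=1: L0/L1/L2 = A/-/- → run A
t=2: L0/L1/L2 = AEF/-/- → run A
t=3: L0/L1/L2 = EF/A/- → run E
t=4: L0/L1/L2 = EF/A/- → run E
t=5: L0/L1/L2 = EF/A/- → run E
t=6: L0/L1/L2 = F/AE/- → run F
t=7: L0/L1/L2 = F/AE/- → run F
t=8: L0/L1/L2 = -/AE/- → run A
t=9: L0/L1/L2 = -/AE/- → run A
t=10: L0/L1/L2 = -/AE/- → run A
t=11: L0/L1/L2 = -/AE/- → run A
t=12: L0/L1/L2 = -/E/- → run E
t=13: L0/L1/L2 = -/E/- → run E
t=14: (idle)
t=15: (idle)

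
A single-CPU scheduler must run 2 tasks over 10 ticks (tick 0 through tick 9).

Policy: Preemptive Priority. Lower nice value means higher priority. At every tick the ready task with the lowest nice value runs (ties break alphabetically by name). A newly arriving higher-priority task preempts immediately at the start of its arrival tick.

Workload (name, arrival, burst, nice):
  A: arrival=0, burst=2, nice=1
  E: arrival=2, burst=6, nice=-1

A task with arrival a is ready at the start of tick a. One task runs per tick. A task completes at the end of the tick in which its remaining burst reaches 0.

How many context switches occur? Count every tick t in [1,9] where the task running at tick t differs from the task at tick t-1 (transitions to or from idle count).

context switches = 2

t=0: ready={A} → run A
t=1: ready={A} → run A
t=2: ready={E} → run E
t=3: ready={E} → run E
t=4: ready={E} → run E
t=5: ready={E} → run E
t=6: ready={E} → run E
t=7: ready={E} → run E
t=8: (idle)
t=9: (idle)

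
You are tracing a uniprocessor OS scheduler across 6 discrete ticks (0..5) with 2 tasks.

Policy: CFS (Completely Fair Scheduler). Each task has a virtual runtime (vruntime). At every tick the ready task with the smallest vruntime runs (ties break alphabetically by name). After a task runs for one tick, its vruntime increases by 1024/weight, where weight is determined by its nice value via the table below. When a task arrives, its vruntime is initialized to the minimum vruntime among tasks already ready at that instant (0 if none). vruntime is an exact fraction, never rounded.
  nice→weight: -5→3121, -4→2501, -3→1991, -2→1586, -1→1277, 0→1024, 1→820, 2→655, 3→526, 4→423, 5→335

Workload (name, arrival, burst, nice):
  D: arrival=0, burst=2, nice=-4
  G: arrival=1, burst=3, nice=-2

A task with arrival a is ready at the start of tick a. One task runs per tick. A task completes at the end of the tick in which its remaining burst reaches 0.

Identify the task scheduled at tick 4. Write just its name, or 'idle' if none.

t=0: vr[D=0] → run D
t=1: vr[D=1024/2501 G=1024/2501] → run D
t=2: vr[G=1024/2501] → run G
t=3: vr[G=34304/32513] → run G
t=4: vr[G=55296/32513] → run G
t=5: (idle)

running at tick 4 = G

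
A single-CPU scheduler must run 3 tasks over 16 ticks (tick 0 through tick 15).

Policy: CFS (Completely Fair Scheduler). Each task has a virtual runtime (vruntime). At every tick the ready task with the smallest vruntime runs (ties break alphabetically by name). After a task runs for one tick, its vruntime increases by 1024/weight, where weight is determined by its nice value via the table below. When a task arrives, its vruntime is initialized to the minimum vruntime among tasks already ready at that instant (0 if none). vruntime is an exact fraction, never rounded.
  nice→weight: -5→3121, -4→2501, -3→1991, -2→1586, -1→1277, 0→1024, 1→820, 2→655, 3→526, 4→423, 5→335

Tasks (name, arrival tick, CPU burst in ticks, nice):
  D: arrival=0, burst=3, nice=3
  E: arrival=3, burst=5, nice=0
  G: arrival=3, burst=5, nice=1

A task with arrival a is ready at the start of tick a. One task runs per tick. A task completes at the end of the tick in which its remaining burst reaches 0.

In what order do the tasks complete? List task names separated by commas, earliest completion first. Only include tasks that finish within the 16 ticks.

t=0: vr[D=0] → run D
t=1: vr[D=512/263] → run D
t=2: vr[D=1024/263] → run D
t=3: vr[E=0 G=0] → run E
t=4: vr[E=1 G=0] → run G
t=5: vr[E=1 G=256/205] → run E
t=6: vr[E=2 G=256/205] → run G
t=7: vr[E=2 G=512/205] → run E
t=8: vr[E=3 G=512/205] → run G
t=9: vr[E=3 G=768/205] → run E
t=10: vr[E=4 G=768/205] → run G
t=11: vr[E=4 G=1024/205] → run E
t=12: vr[G=1024/205] → run G
t=13: (idle)
t=14: (idle)
t=15: (idle)

completion order = D, E, G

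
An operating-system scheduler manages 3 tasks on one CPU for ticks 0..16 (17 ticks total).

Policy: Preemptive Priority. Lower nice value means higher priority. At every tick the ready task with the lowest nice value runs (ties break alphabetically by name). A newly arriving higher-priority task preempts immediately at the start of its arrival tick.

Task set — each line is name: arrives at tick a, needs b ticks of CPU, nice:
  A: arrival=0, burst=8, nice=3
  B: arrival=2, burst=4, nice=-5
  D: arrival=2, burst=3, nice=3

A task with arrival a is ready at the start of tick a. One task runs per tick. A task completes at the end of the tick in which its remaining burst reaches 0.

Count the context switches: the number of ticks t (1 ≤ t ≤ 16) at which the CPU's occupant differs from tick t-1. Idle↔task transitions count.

t=0: ready={A} → run A
t=1: ready={A} → run A
t=2: ready={A,B,D} → run B
t=3: ready={A,B,D} → run B
t=4: ready={A,B,D} → run B
t=5: ready={A,B,D} → run B
t=6: ready={A,D} → run A
t=7: ready={A,D} → run A
t=8: ready={A,D} → run A
t=9: ready={A,D} → run A
t=10: ready={A,D} → run A
t=11: ready={A,D} → run A
t=12: ready={D} → run D
t=13: ready={D} → run D
t=14: ready={D} → run D
t=15: (idle)
t=16: (idle)

context switches = 4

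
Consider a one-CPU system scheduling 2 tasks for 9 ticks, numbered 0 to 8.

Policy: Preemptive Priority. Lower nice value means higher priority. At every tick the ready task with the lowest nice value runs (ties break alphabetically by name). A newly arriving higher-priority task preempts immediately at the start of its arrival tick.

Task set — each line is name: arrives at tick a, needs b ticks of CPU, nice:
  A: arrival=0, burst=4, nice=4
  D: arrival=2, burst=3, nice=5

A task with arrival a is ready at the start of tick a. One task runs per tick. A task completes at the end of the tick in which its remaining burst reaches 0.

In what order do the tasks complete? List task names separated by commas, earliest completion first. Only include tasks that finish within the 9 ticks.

completion order = A, D

t=0: ready={A} → run A
t=1: ready={A} → run A
t=2: ready={A,D} → run A
t=3: ready={A,D} → run A
t=4: ready={D} → run D
t=5: ready={D} → run D
t=6: ready={D} → run D
t=7: (idle)
t=8: (idle)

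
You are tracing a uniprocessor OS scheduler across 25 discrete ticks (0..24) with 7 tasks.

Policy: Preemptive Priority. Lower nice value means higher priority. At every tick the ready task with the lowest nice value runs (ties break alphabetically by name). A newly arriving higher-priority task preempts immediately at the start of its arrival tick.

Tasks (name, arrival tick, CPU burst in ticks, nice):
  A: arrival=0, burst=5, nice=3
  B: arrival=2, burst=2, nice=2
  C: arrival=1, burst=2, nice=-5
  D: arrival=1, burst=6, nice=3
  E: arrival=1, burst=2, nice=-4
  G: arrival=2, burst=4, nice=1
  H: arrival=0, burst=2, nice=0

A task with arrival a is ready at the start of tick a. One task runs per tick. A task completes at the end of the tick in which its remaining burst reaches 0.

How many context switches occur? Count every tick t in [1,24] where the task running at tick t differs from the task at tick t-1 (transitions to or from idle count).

t=0: ready={A,H} → run H
t=1: ready={A,C,D,E,H} → run C
t=2: ready={A,B,C,D,E,G,H} → run C
t=3: ready={A,B,D,E,G,H} → run E
t=4: ready={A,B,D,E,G,H} → run E
t=5: ready={A,B,D,G,H} → run H
t=6: ready={A,B,D,G} → run G
t=7: ready={A,B,D,G} → run G
t=8: ready={A,B,D,G} → run G
t=9: ready={A,B,D,G} → run G
t=10: ready={A,B,D} → run B
t=11: ready={A,B,D} → run B
t=12: ready={A,D} → run A
t=13: ready={A,D} → run A
t=14: ready={A,D} → run A
t=15: ready={A,D} → run A
t=16: ready={A,D} → run A
t=17: ready={D} → run D
t=18: ready={D} → run D
t=19: ready={D} → run D
t=20: ready={D} → run D
t=21: ready={D} → run D
t=22: ready={D} → run D
t=23: (idle)
t=24: (idle)

context switches = 8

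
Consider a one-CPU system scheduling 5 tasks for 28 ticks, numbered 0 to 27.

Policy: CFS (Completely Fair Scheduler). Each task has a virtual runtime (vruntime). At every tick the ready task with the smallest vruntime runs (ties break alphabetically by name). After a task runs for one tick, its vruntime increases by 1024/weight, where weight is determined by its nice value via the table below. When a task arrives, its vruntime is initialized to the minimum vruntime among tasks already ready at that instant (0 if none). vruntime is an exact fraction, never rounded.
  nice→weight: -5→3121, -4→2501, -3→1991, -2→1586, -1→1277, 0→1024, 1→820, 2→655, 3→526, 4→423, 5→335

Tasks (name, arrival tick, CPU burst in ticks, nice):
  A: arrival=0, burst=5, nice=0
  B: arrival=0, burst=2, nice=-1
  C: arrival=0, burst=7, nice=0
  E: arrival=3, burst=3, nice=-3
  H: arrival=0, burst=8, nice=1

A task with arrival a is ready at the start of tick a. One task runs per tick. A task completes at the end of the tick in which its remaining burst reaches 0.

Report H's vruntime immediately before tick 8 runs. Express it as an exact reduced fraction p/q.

vruntime(H, start of tick 8) = 256/205

t=0: vr[A=0 B=0 C=0 H=0] → run A
t=1: vr[A=1 B=0 C=0 H=0] → run B
t=2: vr[A=1 B=1024/1277 C=0 H=0] → run C
t=3: vr[A=1 B=1024/1277 C=1 E=0 H=0] → run E
t=4: vr[A=1 B=1024/1277 C=1 E=1024/1991 H=0] → run H
t=5: vr[A=1 B=1024/1277 C=1 E=1024/1991 H=256/205] → run E
t=6: vr[A=1 B=1024/1277 C=1 E=2048/1991 H=256/205] → run B
t=7: vr[A=1 C=1 E=2048/1991 H=256/205] → run A
t=8: vr[A=2 C=1 E=2048/1991 H=256/205] → run C
t=9: vr[A=2 C=2 E=2048/1991 H=256/205] → run E
t=10: vr[A=2 C=2 H=256/205] → run H
t=11: vr[A=2 C=2 H=512/205] → run A
t=12: vr[A=3 C=2 H=512/205] → run C
t=13: vr[A=3 C=3 H=512/205] → run H
t=14: vr[A=3 C=3 H=768/205] → run A
t=15: vr[A=4 C=3 H=768/205] → run C
t=16: vr[A=4 C=4 H=768/205] → run H
t=17: vr[A=4 C=4 H=1024/205] → run A
t=18: vr[C=4 H=1024/205] → run C
t=19: vr[C=5 H=1024/205] → run H
t=20: vr[C=5 H=256/41] → run C
t=21: vr[C=6 H=256/41] → run C
t=22: vr[H=256/41] → run H
t=23: vr[H=1536/205] → run H
t=24: vr[H=1792/205] → run H
t=25: (idle)
t=26: (idle)
t=27: (idle)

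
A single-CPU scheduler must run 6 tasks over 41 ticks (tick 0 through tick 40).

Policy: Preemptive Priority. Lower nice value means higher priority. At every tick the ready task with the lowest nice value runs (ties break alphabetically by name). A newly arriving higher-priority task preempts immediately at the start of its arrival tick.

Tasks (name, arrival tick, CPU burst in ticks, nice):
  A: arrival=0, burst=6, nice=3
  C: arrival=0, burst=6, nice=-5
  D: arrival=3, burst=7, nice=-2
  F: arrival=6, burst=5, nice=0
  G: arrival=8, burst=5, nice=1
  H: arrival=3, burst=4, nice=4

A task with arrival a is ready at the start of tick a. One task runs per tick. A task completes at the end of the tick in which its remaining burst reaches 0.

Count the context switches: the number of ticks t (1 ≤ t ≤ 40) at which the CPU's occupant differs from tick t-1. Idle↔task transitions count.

t=0: ready={A,C} → run C
t=1: ready={A,C} → run C
t=2: ready={A,C} → run C
t=3: ready={A,C,D,H} → run C
t=4: ready={A,C,D,H} → run C
t=5: ready={A,C,D,H} → run C
t=6: ready={A,D,F,H} → run D
t=7: ready={A,D,F,H} → run D
t=8: ready={A,D,F,G,H} → run D
t=9: ready={A,D,F,G,H} → run D
t=10: ready={A,D,F,G,H} → run D
t=11: ready={A,D,F,G,H} → run D
t=12: ready={A,D,F,G,H} → run D
t=13: ready={A,F,G,H} → run F
t=14: ready={A,F,G,H} → run F
t=15: ready={A,F,G,H} → run F
t=16: ready={A,F,G,H} → run F
t=17: ready={A,F,G,H} → run F
t=18: ready={A,G,H} → run G
t=19: ready={A,G,H} → run G
t=20: ready={A,G,H} → run G
t=21: ready={A,G,H} → run G
t=22: ready={A,G,H} → run G
t=23: ready={A,H} → run A
t=24: ready={A,H} → run A
t=25: ready={A,H} → run A
t=26: ready={A,H} → run A
t=27: ready={A,H} → run A
t=28: ready={A,H} → run A
t=29: ready={H} → run H
t=30: ready={H} → run H
t=31: ready={H} → run H
t=32: ready={H} → run H
t=33: (idle)
t=34: (idle)
t=35: (idle)
t=36: (idle)
t=37: (idle)
t=38: (idle)
t=39: (idle)
t=40: (idle)

context switches = 6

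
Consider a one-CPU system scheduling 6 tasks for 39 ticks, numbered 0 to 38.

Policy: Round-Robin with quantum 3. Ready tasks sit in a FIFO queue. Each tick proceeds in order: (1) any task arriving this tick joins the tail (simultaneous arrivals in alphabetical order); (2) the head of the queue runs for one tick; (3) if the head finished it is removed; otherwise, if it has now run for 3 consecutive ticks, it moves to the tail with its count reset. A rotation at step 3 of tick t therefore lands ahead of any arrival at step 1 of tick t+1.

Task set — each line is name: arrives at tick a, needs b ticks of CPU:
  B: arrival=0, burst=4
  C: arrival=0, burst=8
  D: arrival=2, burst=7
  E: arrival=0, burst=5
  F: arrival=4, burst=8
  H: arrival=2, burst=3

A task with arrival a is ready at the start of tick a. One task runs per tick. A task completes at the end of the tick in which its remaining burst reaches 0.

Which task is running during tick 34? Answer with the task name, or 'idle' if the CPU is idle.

t=0: queue=[B,C,E] q_used=0 → run B
t=1: queue=[B,C,E] q_used=1 → run B
t=2: queue=[B,C,E,D,H] q_used=2 → run B
t=3: queue=[C,E,D,H,B] q_used=0 → run C
t=4: queue=[C,E,D,H,B,F] q_used=1 → run C
t=5: queue=[C,E,D,H,B,F] q_used=2 → run C
t=6: queue=[E,D,H,B,F,C] q_used=0 → run E
t=7: queue=[E,D,H,B,F,C] q_used=1 → run E
t=8: queue=[E,D,H,B,F,C] q_used=2 → run E
t=9: queue=[D,H,B,F,C,E] q_used=0 → run D
t=10: queue=[D,H,B,F,C,E] q_used=1 → run D
t=11: queue=[D,H,B,F,C,E] q_used=2 → run D
t=12: queue=[H,B,F,C,E,D] q_used=0 → run H
t=13: queue=[H,B,F,C,E,D] q_used=1 → run H
t=14: queue=[H,B,F,C,E,D] q_used=2 → run H
t=15: queue=[B,F,C,E,D] q_used=0 → run B
t=16: queue=[F,C,E,D] q_used=0 → run F
t=17: queue=[F,C,E,D] q_used=1 → run F
t=18: queue=[F,C,E,D] q_used=2 → run F
t=19: queue=[C,E,D,F] q_used=0 → run C
t=20: queue=[C,E,D,F] q_used=1 → run C
t=21: queue=[C,E,D,F] q_used=2 → run C
t=22: queue=[E,D,F,C] q_used=0 → run E
t=23: queue=[E,D,F,C] q_used=1 → run E
t=24: queue=[D,F,C] q_used=0 → run D
t=25: queue=[D,F,C] q_used=1 → run D
t=26: queue=[D,F,C] q_used=2 → run D
t=27: queue=[F,C,D] q_used=0 → run F
t=28: queue=[F,C,D] q_used=1 → run F
t=29: queue=[F,C,D] q_used=2 → run F
t=30: queue=[C,D,F] q_used=0 → run C
t=31: queue=[C,D,F] q_used=1 → run C
t=32: queue=[D,F] q_used=0 → run D
t=33: queue=[F] q_used=0 → run F
t=34: queue=[F] q_used=1 → run F
t=35: (idle)
t=36: (idle)
t=37: (idle)
t=38: (idle)

running at tick 34 = F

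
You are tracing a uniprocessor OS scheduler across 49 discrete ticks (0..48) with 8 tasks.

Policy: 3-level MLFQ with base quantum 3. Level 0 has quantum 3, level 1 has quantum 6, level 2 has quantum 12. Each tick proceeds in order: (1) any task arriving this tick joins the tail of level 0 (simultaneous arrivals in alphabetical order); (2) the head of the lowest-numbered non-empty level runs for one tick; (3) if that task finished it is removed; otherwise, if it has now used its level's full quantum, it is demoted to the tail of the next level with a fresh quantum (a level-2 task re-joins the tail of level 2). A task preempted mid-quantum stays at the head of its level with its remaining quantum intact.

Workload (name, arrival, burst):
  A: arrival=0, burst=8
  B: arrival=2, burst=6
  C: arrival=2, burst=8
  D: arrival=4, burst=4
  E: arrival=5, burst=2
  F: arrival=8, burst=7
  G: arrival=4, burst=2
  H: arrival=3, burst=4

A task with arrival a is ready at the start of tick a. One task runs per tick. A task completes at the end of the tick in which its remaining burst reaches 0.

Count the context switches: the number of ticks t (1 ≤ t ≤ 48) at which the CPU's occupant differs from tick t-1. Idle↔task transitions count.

t=0: L0/L1/L2 = A/-/- → run A
t=1: L0/L1/L2 = A/-/- → run A
t=2: L0/L1/L2 = ABC/-/- → run A
t=3: L0/L1/L2 = BCH/A/- → run B
t=4: L0/L1/L2 = BCHDG/A/- → run B
t=5: L0/L1/L2 = BCHDGE/A/- → run B
t=6: L0/L1/L2 = CHDGE/AB/- → run C
t=7: L0/L1/L2 = CHDGE/AB/- → run C
t=8: L0/L1/L2 = CHDGEF/AB/- → run C
t=9: L0/L1/L2 = HDGEF/ABC/- → run H
t=10: L0/L1/L2 = HDGEF/ABC/- → run H
t=11: L0/L1/L2 = HDGEF/ABC/- → run H
t=12: L0/L1/L2 = DGEF/ABCH/- → run D
t=13: L0/L1/L2 = DGEF/ABCH/- → run D
t=14: L0/L1/L2 = DGEF/ABCH/- → run D
t=15: L0/L1/L2 = GEF/ABCHD/- → run G
t=16: L0/L1/L2 = GEF/ABCHD/- → run G
t=17: L0/L1/L2 = EF/ABCHD/- → run E
t=18: L0/L1/L2 = EF/ABCHD/- → run E
t=19: L0/L1/L2 = F/ABCHD/- → run F
t=20: L0/L1/L2 = F/ABCHD/- → run F
t=21: L0/L1/L2 = F/ABCHD/- → run F
t=22: L0/L1/L2 = -/ABCHDF/- → run A
t=23: L0/L1/L2 = -/ABCHDF/- → run A
t=24: L0/L1/L2 = -/ABCHDF/- → run A
t=25: L0/L1/L2 = -/ABCHDF/- → run A
t=26: L0/L1/L2 = -/ABCHDF/- → run A
t=27: L0/L1/L2 = -/BCHDF/- → run B
t=28: L0/L1/L2 = -/BCHDF/- → run B
t=29: L0/L1/L2 = -/BCHDF/- → run B
t=30: L0/L1/L2 = -/CHDF/- → run C
t=31: L0/L1/L2 = -/CHDF/- → run C
t=32: L0/L1/L2 = -/CHDF/- → run C
t=33: L0/L1/L2 = -/CHDF/- → run C
t=34: L0/L1/L2 = -/CHDF/- → run C
t=35: L0/L1/L2 = -/HDF/- → run H
t=36: L0/L1/L2 = -/DF/- → run D
t=37: L0/L1/L2 = -/F/- → run F
t=38: L0/L1/L2 = -/F/- → run F
t=39: L0/L1/L2 = -/F/- → run F
t=40: L0/L1/L2 = -/F/- → run F
t=41: (idle)
t=42: (idle)
t=43: (idle)
t=44: (idle)
t=45: (idle)
t=46: (idle)
t=47: (idle)
t=48: (idle)

context switches = 14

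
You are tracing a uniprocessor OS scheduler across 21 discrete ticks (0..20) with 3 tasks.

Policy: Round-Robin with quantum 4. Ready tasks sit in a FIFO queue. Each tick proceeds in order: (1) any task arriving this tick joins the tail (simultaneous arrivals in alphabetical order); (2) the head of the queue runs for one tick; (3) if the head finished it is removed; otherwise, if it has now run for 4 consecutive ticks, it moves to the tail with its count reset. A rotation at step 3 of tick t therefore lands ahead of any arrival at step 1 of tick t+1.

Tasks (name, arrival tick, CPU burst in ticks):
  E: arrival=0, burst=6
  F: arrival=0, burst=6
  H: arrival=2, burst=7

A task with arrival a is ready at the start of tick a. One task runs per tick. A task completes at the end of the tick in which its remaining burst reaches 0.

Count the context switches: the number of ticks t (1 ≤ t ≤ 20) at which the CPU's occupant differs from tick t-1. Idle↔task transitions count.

context switches = 6

t=0: queue=[E,F] q_used=0 → run E
t=1: queue=[E,F] q_used=1 → run E
t=2: queue=[E,F,H] q_used=2 → run E
t=3: queue=[E,F,H] q_used=3 → run E
t=4: queue=[F,H,E] q_used=0 → run F
t=5: queue=[F,H,E] q_used=1 → run F
t=6: queue=[F,H,E] q_used=2 → run F
t=7: queue=[F,H,E] q_used=3 → run F
t=8: queue=[H,E,F] q_used=0 → run H
t=9: queue=[H,E,F] q_used=1 → run H
t=10: queue=[H,E,F] q_used=2 → run H
t=11: queue=[H,E,F] q_used=3 → run H
t=12: queue=[E,F,H] q_used=0 → run E
t=13: queue=[E,F,H] q_used=1 → run E
t=14: queue=[F,H] q_used=0 → run F
t=15: queue=[F,H] q_used=1 → run F
t=16: queue=[H] q_used=0 → run H
t=17: queue=[H] q_used=1 → run H
t=18: queue=[H] q_used=2 → run H
t=19: (idle)
t=20: (idle)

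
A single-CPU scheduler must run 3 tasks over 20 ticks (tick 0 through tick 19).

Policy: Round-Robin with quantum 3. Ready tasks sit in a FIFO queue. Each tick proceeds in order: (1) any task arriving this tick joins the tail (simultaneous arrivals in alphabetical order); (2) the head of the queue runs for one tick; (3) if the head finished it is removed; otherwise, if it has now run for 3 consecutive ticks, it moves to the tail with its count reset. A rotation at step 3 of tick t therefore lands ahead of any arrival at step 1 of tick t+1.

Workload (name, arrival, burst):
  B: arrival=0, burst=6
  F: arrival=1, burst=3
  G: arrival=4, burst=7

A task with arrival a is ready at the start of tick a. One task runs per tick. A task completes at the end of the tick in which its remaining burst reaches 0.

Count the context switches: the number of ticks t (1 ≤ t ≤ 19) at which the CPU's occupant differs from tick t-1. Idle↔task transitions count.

t=0: queue=[B] q_used=0 → run B
t=1: queue=[B,F] q_used=1 → run B
t=2: queue=[B,F] q_used=2 → run B
t=3: queue=[F,B] q_used=0 → run F
t=4: queue=[F,B,G] q_used=1 → run F
t=5: queue=[F,B,G] q_used=2 → run F
t=6: queue=[B,G] q_used=0 → run B
t=7: queue=[B,G] q_used=1 → run B
t=8: queue=[B,G] q_used=2 → run B
t=9: queue=[G] q_used=0 → run G
t=10: queue=[G] q_used=1 → run G
t=11: queue=[G] q_used=2 → run G
t=12: queue=[G] q_used=0 → run G
t=13: queue=[G] q_used=1 → run G
t=14: queue=[G] q_used=2 → run G
t=15: queue=[G] q_used=0 → run G
t=16: (idle)
t=17: (idle)
t=18: (idle)
t=19: (idle)

context switches = 4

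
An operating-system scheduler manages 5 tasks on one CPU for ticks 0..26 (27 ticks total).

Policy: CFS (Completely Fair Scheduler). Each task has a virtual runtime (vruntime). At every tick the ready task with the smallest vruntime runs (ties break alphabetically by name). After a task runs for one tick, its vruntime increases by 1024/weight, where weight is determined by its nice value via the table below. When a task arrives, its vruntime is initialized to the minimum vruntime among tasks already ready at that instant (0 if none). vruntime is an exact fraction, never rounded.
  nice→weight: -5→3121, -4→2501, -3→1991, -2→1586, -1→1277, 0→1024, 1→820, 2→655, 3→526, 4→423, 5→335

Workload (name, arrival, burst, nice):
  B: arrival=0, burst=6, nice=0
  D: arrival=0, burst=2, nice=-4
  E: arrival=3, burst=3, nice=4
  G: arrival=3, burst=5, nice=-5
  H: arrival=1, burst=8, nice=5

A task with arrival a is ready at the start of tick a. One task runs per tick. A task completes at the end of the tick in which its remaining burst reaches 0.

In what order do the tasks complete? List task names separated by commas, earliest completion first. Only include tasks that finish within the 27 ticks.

completion order = D, G, B, E, H

t=0: vr[B=0 D=0] → run B
t=1: vr[B=1 D=0 H=0] → run D
t=2: vr[B=1 D=1024/2501 H=0] → run H
t=3: vr[B=1 D=1024/2501 E=1024/2501 G=1024/2501 H=1024/335] → run D
t=4: vr[B=1 E=1024/2501 G=1024/2501 H=1024/335] → run E
t=5: vr[B=1 E=2994176/1057923 G=1024/2501 H=1024/335] → run G
t=6: vr[B=1 E=2994176/1057923 G=5756928/7805621 H=1024/335] → run G
t=7: vr[B=1 E=2994176/1057923 G=8317952/7805621 H=1024/335] → run B
t=8: vr[B=2 E=2994176/1057923 G=8317952/7805621 H=1024/335] → run G
t=9: vr[B=2 E=2994176/1057923 G=10878976/7805621 H=1024/335] → run G
t=10: vr[B=2 E=2994176/1057923 G=13440000/7805621 H=1024/335] → run G
t=11: vr[B=2 E=2994176/1057923 H=1024/335] → run B
t=12: vr[B=3 E=2994176/1057923 H=1024/335] → run E
t=13: vr[B=3 E=5555200/1057923 H=1024/335] → run B
t=14: vr[B=4 E=5555200/1057923 H=1024/335] → run H
t=15: vr[B=4 E=5555200/1057923 H=2048/335] → run B
t=16: vr[B=5 E=5555200/1057923 H=2048/335] → run B
t=17: vr[E=5555200/1057923 H=2048/335] → run E
t=18: vr[H=2048/335] → run H
t=19: vr[H=3072/335] → run H
t=20: vr[H=4096/335] → run H
t=21: vr[H=1024/67] → run H
t=22: vr[H=6144/335] → run H
t=23: vr[H=7168/335] → run H
t=24: (idle)
t=25: (idle)
t=26: (idle)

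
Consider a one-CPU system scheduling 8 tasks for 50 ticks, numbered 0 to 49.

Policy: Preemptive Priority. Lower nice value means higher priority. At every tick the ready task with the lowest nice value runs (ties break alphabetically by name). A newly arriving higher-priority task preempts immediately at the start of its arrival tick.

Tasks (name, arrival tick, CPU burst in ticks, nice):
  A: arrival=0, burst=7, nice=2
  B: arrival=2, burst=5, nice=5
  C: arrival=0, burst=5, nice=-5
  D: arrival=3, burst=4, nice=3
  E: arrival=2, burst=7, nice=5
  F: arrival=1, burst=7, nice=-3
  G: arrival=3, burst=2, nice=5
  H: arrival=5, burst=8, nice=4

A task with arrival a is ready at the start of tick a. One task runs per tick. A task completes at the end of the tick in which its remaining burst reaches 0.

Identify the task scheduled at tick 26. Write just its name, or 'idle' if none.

t=0: ready={A,C} → run C
t=1: ready={A,C,F} → run C
t=2: ready={A,B,C,E,F} → run C
t=3: ready={A,B,C,D,E,F,G} → run C
t=4: ready={A,B,C,D,E,F,G} → run C
t=5: ready={A,B,D,E,F,G,H} → run F
t=6: ready={A,B,D,E,F,G,H} → run F
t=7: ready={A,B,D,E,F,G,H} → run F
t=8: ready={A,B,D,E,F,G,H} → run F
t=9: ready={A,B,D,E,F,G,H} → run F
t=10: ready={A,B,D,E,F,G,H} → run F
t=11: ready={A,B,D,E,F,G,H} → run F
t=12: ready={A,B,D,E,G,H} → run A
t=13: ready={A,B,D,E,G,H} → run A
t=14: ready={A,B,D,E,G,H} → run A
t=15: ready={A,B,D,E,G,H} → run A
t=16: ready={A,B,D,E,G,H} → run A
t=17: ready={A,B,D,E,G,H} → run A
t=18: ready={A,B,D,E,G,H} → run A
t=19: ready={B,D,E,G,H} → run D
t=20: ready={B,D,E,G,H} → run D
t=21: ready={B,D,E,G,H} → run D
t=22: ready={B,D,E,G,H} → run D
t=23: ready={B,E,G,H} → run H
t=24: ready={B,E,G,H} → run H
t=25: ready={B,E,G,H} → run H
t=26: ready={B,E,G,H} → run H
t=27: ready={B,E,G,H} → run H
t=28: ready={B,E,G,H} → run H
t=29: ready={B,E,G,H} → run H
t=30: ready={B,E,G,H} → run H
t=31: ready={B,E,G} → run B
t=32: ready={B,E,G} → run B
t=33: ready={B,E,G} → run B
t=34: ready={B,E,G} → run B
t=35: ready={B,E,G} → run B
t=36: ready={E,G} → run E
t=37: ready={E,G} → run E
t=38: ready={E,G} → run E
t=39: ready={E,G} → run E
t=40: ready={E,G} → run E
t=41: ready={E,G} → run E
t=42: ready={E,G} → run E
t=43: ready={G} → run G
t=44: ready={G} → run G
t=45: (idle)
t=46: (idle)
t=47: (idle)
t=48: (idle)
t=49: (idle)

running at tick 26 = H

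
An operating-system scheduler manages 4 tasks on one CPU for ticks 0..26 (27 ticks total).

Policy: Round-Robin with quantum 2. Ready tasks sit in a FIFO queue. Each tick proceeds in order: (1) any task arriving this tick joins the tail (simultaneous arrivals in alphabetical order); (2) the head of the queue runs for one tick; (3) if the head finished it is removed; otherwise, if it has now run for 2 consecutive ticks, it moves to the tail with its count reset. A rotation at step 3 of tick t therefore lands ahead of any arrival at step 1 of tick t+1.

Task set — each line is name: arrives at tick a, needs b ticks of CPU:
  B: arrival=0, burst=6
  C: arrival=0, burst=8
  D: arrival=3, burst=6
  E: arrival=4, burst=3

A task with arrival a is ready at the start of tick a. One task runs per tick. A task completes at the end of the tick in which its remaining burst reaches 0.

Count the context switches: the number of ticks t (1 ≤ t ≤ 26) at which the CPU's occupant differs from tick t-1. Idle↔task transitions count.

t=0: queue=[B,C] q_used=0 → run B
t=1: queue=[B,C] q_used=1 → run B
t=2: queue=[C,B] q_used=0 → run C
t=3: queue=[C,B,D] q_used=1 → run C
t=4: queue=[B,D,C,E] q_used=0 → run B
t=5: queue=[B,D,C,E] q_used=1 → run B
t=6: queue=[D,C,E,B] q_used=0 → run D
t=7: queue=[D,C,E,B] q_used=1 → run D
t=8: queue=[C,E,B,D] q_used=0 → run C
t=9: queue=[C,E,B,D] q_used=1 → run C
t=10: queue=[E,B,D,C] q_used=0 → run E
t=11: queue=[E,B,D,C] q_used=1 → run E
t=12: queue=[B,D,C,E] q_used=0 → run B
t=13: queue=[B,D,C,E] q_used=1 → run B
t=14: queue=[D,C,E] q_used=0 → run D
t=15: queue=[D,C,E] q_used=1 → run D
t=16: queue=[C,E,D] q_used=0 → run C
t=17: queue=[C,E,D] q_used=1 → run C
t=18: queue=[E,D,C] q_used=0 → run E
t=19: queue=[D,C] q_used=0 → run D
t=20: queue=[D,C] q_used=1 → run D
t=21: queue=[C] q_used=0 → run C
t=22: queue=[C] q_used=1 → run C
t=23: (idle)
t=24: (idle)
t=25: (idle)
t=26: (idle)

context switches = 12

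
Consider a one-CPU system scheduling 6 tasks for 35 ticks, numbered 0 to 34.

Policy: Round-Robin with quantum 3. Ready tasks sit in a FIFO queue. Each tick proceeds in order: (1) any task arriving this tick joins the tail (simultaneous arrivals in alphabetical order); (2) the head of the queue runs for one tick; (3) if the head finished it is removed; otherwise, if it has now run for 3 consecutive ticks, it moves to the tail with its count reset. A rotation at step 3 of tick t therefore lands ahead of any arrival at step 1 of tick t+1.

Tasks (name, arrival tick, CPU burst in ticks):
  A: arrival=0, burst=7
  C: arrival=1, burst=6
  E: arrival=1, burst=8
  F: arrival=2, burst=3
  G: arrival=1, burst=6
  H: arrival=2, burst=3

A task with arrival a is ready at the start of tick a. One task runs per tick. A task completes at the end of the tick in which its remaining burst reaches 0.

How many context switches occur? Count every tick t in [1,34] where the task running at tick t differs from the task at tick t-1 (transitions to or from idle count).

context switches = 12

t=0: queue=[A] q_used=0 → run A
t=1: queue=[A,C,E,G] q_used=1 → run A
t=2: queue=[A,C,E,G,F,H] q_used=2 → run A
t=3: queue=[C,E,G,F,H,A] q_used=0 → run C
t=4: queue=[C,E,G,F,H,A] q_used=1 → run C
t=5: queue=[C,E,G,F,H,A] q_used=2 → run C
t=6: queue=[E,G,F,H,A,C] q_used=0 → run E
t=7: queue=[E,G,F,H,A,C] q_used=1 → run E
t=8: queue=[E,G,F,H,A,C] q_used=2 → run E
t=9: queue=[G,F,H,A,C,E] q_used=0 → run G
t=10: queue=[G,F,H,A,C,E] q_used=1 → run G
t=11: queue=[G,F,H,A,C,E] q_used=2 → run G
t=12: queue=[F,H,A,C,E,G] q_used=0 → run F
t=13: queue=[F,H,A,C,E,G] q_used=1 → run F
t=14: queue=[F,H,A,C,E,G] q_used=2 → run F
t=15: queue=[H,A,C,E,G] q_used=0 → run H
t=16: queue=[H,A,C,E,G] q_used=1 → run H
t=17: queue=[H,A,C,E,G] q_used=2 → run H
t=18: queue=[A,C,E,G] q_used=0 → run A
t=19: queue=[A,C,E,G] q_used=1 → run A
t=20: queue=[A,C,E,G] q_used=2 → run A
t=21: queue=[C,E,G,A] q_used=0 → run C
t=22: queue=[C,E,G,A] q_used=1 → run C
t=23: queue=[C,E,G,A] q_used=2 → run C
t=24: queue=[E,G,A] q_used=0 → run E
t=25: queue=[E,G,A] q_used=1 → run E
t=26: queue=[E,G,A] q_used=2 → run E
t=27: queue=[G,A,E] q_used=0 → run G
t=28: queue=[G,A,E] q_used=1 → run G
t=29: queue=[G,A,E] q_used=2 → run G
t=30: queue=[A,E] q_used=0 → run A
t=31: queue=[E] q_used=0 → run E
t=32: queue=[E] q_used=1 → run E
t=33: (idle)
t=34: (idle)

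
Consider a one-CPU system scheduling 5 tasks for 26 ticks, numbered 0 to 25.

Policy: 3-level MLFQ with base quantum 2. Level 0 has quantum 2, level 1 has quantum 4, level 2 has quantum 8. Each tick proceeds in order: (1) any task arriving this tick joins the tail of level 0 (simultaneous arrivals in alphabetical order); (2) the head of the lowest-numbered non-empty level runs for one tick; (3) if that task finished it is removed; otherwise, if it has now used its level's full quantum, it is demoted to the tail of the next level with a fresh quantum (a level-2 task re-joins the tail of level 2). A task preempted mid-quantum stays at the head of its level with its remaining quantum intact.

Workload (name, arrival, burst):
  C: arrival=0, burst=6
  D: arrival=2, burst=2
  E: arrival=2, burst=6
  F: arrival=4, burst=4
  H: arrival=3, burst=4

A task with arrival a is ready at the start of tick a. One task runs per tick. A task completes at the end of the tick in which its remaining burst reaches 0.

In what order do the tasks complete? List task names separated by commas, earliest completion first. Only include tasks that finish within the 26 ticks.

completion order = D, C, E, H, F

t=0: L0/L1/L2 = C/-/- → run C
t=1: L0/L1/L2 = C/-/- → run C
t=2: L0/L1/L2 = DE/C/- → run D
t=3: L0/L1/L2 = DEH/C/- → run D
t=4: L0/L1/L2 = EHF/C/- → run E
t=5: L0/L1/L2 = EHF/C/- → run E
t=6: L0/L1/L2 = HF/CE/- → run H
t=7: L0/L1/L2 = HF/CE/- → run H
t=8: L0/L1/L2 = F/CEH/- → run F
t=9: L0/L1/L2 = F/CEH/- → run F
t=10: L0/L1/L2 = -/CEHF/- → run C
t=11: L0/L1/L2 = -/CEHF/- → run C
t=12: L0/L1/L2 = -/CEHF/- → run C
t=13: L0/L1/L2 = -/CEHF/- → run C
t=14: L0/L1/L2 = -/EHF/- → run E
t=15: L0/L1/L2 = -/EHF/- → run E
t=16: L0/L1/L2 = -/EHF/- → run E
t=17: L0/L1/L2 = -/EHF/- → run E
t=18: L0/L1/L2 = -/HF/- → run H
t=19: L0/L1/L2 = -/HF/- → run H
t=20: L0/L1/L2 = -/F/- → run F
t=21: L0/L1/L2 = -/F/- → run F
t=22: (idle)
t=23: (idle)
t=24: (idle)
t=25: (idle)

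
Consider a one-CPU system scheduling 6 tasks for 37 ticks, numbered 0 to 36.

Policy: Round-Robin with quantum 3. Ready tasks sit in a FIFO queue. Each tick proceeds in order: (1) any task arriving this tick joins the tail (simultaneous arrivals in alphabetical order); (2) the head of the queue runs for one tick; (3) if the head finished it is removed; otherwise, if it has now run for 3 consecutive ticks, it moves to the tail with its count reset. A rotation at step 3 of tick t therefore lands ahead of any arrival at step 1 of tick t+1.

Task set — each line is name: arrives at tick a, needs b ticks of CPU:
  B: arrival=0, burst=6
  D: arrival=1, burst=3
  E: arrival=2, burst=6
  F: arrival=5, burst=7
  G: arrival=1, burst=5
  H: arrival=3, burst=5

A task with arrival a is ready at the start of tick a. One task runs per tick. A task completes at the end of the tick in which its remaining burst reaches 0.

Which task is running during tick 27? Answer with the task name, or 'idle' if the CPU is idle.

running at tick 27 = H

t=0: queue=[B] q_used=0 → run B
t=1: queue=[B,D,G] q_used=1 → run B
t=2: queue=[B,D,G,E] q_used=2 → run B
t=3: queue=[D,G,E,B,H] q_used=0 → run D
t=4: queue=[D,G,E,B,H] q_used=1 → run D
t=5: queue=[D,G,E,B,H,F] q_used=2 → run D
t=6: queue=[G,E,B,H,F] q_used=0 → run G
t=7: queue=[G,E,B,H,F] q_used=1 → run G
t=8: queue=[G,E,B,H,F] q_used=2 → run G
t=9: queue=[E,B,H,F,G] q_used=0 → run E
t=10: queue=[E,B,H,F,G] q_used=1 → run E
t=11: queue=[E,B,H,F,G] q_used=2 → run E
t=12: queue=[B,H,F,G,E] q_used=0 → run B
t=13: queue=[B,H,F,G,E] q_used=1 → run B
t=14: queue=[B,H,F,G,E] q_used=2 → run B
t=15: queue=[H,F,G,E] q_used=0 → run H
t=16: queue=[H,F,G,E] q_used=1 → run H
t=17: queue=[H,F,G,E] q_used=2 → run H
t=18: queue=[F,G,E,H] q_used=0 → run F
t=19: queue=[F,G,E,H] q_used=1 → run F
t=20: queue=[F,G,E,H] q_used=2 → run F
t=21: queue=[G,E,H,F] q_used=0 → run G
t=22: queue=[G,E,H,F] q_used=1 → run G
t=23: queue=[E,H,F] q_used=0 → run E
t=24: queue=[E,H,F] q_used=1 → run E
t=25: queue=[E,H,F] q_used=2 → run E
t=26: queue=[H,F] q_used=0 → run H
t=27: queue=[H,F] q_used=1 → run H
t=28: queue=[F] q_used=0 → run F
t=29: queue=[F] q_used=1 → run F
t=30: queue=[F] q_used=2 → run F
t=31: queue=[F] q_used=0 → run F
t=32: (idle)
t=33: (idle)
t=34: (idle)
t=35: (idle)
t=36: (idle)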